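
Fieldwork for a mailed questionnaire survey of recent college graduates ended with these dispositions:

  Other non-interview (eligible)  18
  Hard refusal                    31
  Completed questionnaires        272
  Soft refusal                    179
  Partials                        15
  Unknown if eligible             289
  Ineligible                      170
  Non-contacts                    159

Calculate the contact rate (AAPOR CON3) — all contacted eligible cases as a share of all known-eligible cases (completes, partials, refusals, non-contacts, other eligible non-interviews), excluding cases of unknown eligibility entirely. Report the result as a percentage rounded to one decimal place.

Declined to participate = 31 + 179 = 210
Num → 272 + 15 + 210 + 18 = 515
Denom → 272 + 15 + 210 + 159 + 18 = 674
CON3 = 515 / 674 = 0.7641

76.4%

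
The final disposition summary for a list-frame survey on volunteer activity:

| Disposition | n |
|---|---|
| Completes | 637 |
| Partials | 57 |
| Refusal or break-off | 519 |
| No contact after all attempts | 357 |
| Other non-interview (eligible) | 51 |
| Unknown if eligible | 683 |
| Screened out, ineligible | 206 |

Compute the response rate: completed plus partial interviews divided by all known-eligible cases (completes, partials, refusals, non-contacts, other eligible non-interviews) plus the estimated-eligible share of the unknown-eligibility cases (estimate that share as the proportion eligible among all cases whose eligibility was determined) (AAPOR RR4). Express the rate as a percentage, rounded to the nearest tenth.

Num → 637 + 57 = 694
Determined eligible → 637 + 57 + 519 + 357 + 51 = 1621
e = 1621 / (1621 + 206) = 1621 / 1827 = 0.8872
Estimated eligible among unknowns → 0.8872 × 683 = 605.96
Base → 1621 + 605.96 = 2226.96
RR4 = 694 / 2226.96 = 0.3116

31.2%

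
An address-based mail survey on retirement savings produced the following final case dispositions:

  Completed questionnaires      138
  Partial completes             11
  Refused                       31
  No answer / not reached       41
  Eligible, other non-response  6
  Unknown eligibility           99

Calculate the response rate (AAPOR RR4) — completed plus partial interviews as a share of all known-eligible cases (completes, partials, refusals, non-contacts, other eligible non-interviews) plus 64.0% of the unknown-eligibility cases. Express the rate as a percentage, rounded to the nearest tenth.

51.3%

Num → 138 + 11 = 149
Eligible (known) → 138 + 11 + 31 + 41 + 6 = 227
Estimated eligible among unknowns → 0.6400 × 99 = 63.36
Base → 227 + 63.36 = 290.36
RR4 = 149 / 290.36 = 0.5132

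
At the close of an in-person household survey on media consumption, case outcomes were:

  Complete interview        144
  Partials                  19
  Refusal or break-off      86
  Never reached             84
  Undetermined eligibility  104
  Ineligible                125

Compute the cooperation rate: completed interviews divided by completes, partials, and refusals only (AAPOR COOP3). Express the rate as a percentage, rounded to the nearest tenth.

Numerator = 144
Denom = 144 + 19 + 86 = 249
COOP3 = 144 / 249 = 0.5783

57.8%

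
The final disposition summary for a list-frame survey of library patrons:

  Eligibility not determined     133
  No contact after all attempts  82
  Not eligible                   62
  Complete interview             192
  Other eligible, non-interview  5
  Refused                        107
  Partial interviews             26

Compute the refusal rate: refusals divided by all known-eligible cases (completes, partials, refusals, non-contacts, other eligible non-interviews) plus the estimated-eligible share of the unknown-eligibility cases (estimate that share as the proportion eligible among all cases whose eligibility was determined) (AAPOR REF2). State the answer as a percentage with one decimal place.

Numerator → 107
Determined eligible → 192 + 26 + 107 + 82 + 5 = 412
e = 412 / (412 + 62) = 412 / 474 = 0.8692
e × U → 0.8692 × 133 = 115.60
Denominator → 412 + 115.60 = 527.60
REF2 = 107 / 527.60 = 0.2028

20.3%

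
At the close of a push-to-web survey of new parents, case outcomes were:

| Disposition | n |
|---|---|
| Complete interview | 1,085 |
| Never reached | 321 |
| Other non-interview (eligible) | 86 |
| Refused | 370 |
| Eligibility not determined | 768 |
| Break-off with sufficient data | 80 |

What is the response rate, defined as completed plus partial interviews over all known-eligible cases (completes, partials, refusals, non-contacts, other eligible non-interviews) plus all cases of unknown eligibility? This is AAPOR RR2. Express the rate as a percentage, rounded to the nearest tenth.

43.0%

Num → 1085 + 80 = 1165
Denominator → 1085 + 80 + 370 + 321 + 86 + 768 = 2710
RR2 = 1165 / 2710 = 0.4299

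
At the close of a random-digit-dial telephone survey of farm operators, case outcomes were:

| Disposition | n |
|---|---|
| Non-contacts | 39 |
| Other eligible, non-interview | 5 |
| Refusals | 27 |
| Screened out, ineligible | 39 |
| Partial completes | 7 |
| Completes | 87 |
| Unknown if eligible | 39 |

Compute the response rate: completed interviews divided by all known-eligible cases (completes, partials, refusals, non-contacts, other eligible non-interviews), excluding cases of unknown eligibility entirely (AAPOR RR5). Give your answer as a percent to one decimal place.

52.7%

Numerator: 87
Denom: 87 + 7 + 27 + 39 + 5 = 165
RR5 = 87 / 165 = 0.5273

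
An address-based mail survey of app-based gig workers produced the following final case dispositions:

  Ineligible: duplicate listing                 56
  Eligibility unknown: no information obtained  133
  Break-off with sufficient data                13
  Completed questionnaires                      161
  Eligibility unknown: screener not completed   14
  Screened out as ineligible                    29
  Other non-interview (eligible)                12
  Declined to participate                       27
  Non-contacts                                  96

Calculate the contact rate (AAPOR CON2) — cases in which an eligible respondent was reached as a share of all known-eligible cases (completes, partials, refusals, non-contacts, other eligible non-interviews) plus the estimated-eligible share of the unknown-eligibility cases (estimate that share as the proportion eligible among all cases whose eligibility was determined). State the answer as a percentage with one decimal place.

Unknown if eligible = 14 + 133 = 147
Not eligible = 29 + 56 = 85
Numerator → 161 + 13 + 27 + 12 = 213
Eligible (known) → 161 + 13 + 27 + 96 + 12 = 309
e = 309 / (309 + 85) = 309 / 394 = 0.7843
Eligible share of unknowns → 0.7843 × 147 = 115.29
Base → 309 + 115.29 = 424.29
CON2 = 213 / 424.29 = 0.5020

50.2%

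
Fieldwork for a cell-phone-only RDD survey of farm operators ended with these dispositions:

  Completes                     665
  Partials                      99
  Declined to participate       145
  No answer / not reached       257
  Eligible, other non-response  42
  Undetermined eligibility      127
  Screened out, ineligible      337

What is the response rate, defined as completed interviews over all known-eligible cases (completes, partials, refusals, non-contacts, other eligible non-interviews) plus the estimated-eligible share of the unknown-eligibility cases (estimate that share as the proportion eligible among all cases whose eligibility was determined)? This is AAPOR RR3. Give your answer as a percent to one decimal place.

50.9%

Top → 665
Eligible (known) → 665 + 99 + 145 + 257 + 42 = 1208
e = 1208 / (1208 + 337) = 1208 / 1545 = 0.7819
Estimated eligible among unknowns → 0.7819 × 127 = 99.30
Denom → 1208 + 99.30 = 1307.30
RR3 = 665 / 1307.30 = 0.5087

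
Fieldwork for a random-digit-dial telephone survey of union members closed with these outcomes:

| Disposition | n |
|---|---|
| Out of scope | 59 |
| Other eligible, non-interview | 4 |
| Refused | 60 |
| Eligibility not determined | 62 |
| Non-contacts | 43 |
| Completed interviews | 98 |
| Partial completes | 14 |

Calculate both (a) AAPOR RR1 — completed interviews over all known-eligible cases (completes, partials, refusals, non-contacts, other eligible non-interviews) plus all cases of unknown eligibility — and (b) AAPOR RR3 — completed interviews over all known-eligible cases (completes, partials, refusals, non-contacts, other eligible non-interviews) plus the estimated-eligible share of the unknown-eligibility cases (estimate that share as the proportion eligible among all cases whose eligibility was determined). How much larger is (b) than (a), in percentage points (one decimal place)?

Top = 98
Denom = 98 + 14 + 60 + 43 + 4 + 62 = 281
RR1 = 98 / 281 = 0.3488
Determined eligible = 98 + 14 + 60 + 43 + 4 = 219
e = 219 / (219 + 59) = 219 / 278 = 0.7878
Estimated eligible among unknowns = 0.7878 × 62 = 48.84
Denom = 219 + 48.84 = 267.84
RR3 = 98 / 267.84 = 0.3659
Difference = 36.59 − 34.88 = 1.71 percentage points

1.7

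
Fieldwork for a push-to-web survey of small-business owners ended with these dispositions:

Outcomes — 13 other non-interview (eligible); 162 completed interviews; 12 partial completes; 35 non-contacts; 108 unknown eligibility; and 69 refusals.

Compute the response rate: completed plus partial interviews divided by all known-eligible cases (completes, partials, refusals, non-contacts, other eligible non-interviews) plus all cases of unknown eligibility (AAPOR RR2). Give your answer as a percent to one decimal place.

43.6%

Numerator → 162 + 12 = 174
Denom → 162 + 12 + 69 + 35 + 13 + 108 = 399
RR2 = 174 / 399 = 0.4361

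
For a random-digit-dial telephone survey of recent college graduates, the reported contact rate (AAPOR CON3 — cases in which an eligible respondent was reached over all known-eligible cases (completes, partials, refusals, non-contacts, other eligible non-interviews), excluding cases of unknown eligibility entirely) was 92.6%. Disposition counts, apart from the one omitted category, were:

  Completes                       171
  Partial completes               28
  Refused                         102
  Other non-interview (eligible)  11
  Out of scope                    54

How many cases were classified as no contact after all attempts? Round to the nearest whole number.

Num = 171 + 28 + 102 + 11 = 312
CON3 = 312 / D = 0.926
D = 312 / 0.926 = 336.9
Rest of base = 312
no contact after all attempts = 336.9 − 312 ≈ 25

25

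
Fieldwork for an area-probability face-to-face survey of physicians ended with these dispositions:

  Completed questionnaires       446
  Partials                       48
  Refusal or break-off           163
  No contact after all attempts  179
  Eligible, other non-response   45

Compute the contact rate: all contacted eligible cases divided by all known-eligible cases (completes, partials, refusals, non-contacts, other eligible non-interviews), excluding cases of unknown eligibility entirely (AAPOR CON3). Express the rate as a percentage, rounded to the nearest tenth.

Num: 446 + 48 + 163 + 45 = 702
Base: 446 + 48 + 163 + 179 + 45 = 881
CON3 = 702 / 881 = 0.7968

79.7%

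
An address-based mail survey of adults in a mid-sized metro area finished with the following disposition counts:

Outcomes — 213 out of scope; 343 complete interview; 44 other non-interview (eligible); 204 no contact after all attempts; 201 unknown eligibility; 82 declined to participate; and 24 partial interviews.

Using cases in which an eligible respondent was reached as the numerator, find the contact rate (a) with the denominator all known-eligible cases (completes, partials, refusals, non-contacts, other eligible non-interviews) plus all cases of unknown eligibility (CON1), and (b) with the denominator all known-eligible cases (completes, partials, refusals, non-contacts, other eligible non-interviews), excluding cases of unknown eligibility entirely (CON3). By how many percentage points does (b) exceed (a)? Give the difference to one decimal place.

15.8

Numerator = 343 + 24 + 82 + 44 = 493
Denominator = 343 + 24 + 82 + 204 + 44 + 201 = 898
CON1 = 493 / 898 = 0.5490
Denominator = 343 + 24 + 82 + 204 + 44 = 697
CON3 = 493 / 697 = 0.7073
Difference = 70.73 − 54.90 = 15.83 percentage points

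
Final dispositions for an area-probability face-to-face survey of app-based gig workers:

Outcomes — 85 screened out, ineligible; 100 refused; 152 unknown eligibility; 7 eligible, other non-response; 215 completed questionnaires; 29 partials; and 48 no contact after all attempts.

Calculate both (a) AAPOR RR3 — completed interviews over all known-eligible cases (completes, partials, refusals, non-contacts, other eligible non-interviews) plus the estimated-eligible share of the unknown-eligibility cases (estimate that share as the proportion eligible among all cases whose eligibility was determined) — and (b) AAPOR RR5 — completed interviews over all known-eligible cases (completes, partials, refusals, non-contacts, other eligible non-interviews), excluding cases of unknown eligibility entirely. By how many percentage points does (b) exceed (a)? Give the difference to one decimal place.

12.9

Numerator: 215
Determined eligible: 215 + 29 + 100 + 48 + 7 = 399
e = 399 / (399 + 85) = 399 / 484 = 0.8244
Estimated eligible among unknowns: 0.8244 × 152 = 125.31
Denominator: 399 + 125.31 = 524.31
RR3 = 215 / 524.31 = 0.4101
Denominator: 215 + 29 + 100 + 48 + 7 = 399
RR5 = 215 / 399 = 0.5388
Difference = 53.88 − 41.01 = 12.87 percentage points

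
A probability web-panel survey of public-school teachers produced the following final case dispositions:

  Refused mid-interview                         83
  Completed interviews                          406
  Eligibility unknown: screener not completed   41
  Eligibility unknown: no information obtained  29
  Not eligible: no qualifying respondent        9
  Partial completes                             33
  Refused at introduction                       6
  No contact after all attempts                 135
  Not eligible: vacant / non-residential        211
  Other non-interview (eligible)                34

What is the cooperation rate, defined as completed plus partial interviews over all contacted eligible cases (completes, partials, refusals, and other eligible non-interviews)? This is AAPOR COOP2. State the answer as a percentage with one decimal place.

Refusal or break-off = 6 + 83 = 89
Unknown eligibility = 41 + 29 = 70
Ineligible = 9 + 211 = 220
Num → 406 + 33 = 439
Base → 406 + 33 + 89 + 34 = 562
COOP2 = 439 / 562 = 0.7811

78.1%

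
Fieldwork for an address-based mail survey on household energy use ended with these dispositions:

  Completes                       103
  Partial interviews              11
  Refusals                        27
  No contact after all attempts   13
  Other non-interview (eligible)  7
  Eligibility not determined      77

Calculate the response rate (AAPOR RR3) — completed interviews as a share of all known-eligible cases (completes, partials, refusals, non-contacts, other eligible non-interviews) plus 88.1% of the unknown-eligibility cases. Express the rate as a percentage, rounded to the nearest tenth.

45.0%

Num: 103
Determined eligible: 103 + 11 + 27 + 13 + 7 = 161
Eligible share of unknowns: 0.8810 × 77 = 67.84
Denom: 161 + 67.84 = 228.84
RR3 = 103 / 228.84 = 0.4501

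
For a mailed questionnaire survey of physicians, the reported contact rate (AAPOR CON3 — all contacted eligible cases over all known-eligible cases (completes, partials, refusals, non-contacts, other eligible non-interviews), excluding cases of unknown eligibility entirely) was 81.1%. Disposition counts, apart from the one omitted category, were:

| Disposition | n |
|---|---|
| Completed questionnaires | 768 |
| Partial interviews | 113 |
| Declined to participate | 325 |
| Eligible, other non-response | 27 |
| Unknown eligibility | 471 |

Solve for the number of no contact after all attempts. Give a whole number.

Num → 768 + 113 + 325 + 27 = 1233
CON3 = 1233 / D = 0.811
D = 1233 / 0.811 = 1520.3
Other denominator terms total 1233
no contact after all attempts = 1520.3 − 1233 ≈ 287

287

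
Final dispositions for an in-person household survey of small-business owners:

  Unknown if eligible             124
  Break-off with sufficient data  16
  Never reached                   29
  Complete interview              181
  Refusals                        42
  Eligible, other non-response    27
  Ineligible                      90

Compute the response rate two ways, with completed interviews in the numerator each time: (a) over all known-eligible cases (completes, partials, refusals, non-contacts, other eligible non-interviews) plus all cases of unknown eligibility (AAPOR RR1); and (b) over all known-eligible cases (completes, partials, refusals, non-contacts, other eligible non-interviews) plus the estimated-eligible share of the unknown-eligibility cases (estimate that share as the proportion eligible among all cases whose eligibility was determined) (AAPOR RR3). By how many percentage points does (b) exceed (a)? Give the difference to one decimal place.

3.2

Num → 181
Base → 181 + 16 + 42 + 29 + 27 + 124 = 419
RR1 = 181 / 419 = 0.4320
Determined eligible → 181 + 16 + 42 + 29 + 27 = 295
e = 295 / (295 + 90) = 295 / 385 = 0.7662
e × U → 0.7662 × 124 = 95.01
Base → 295 + 95.01 = 390.01
RR3 = 181 / 390.01 = 0.4641
Difference = 46.41 − 43.20 = 3.21 percentage points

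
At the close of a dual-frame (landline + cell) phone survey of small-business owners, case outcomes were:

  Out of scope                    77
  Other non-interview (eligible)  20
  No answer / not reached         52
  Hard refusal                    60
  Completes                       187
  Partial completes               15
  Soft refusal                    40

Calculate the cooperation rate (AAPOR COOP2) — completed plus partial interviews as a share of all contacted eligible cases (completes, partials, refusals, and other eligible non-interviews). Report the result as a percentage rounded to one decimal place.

Refusals = 60 + 40 = 100
Top: 187 + 15 = 202
Denominator: 187 + 15 + 100 + 20 = 322
COOP2 = 202 / 322 = 0.6273

62.7%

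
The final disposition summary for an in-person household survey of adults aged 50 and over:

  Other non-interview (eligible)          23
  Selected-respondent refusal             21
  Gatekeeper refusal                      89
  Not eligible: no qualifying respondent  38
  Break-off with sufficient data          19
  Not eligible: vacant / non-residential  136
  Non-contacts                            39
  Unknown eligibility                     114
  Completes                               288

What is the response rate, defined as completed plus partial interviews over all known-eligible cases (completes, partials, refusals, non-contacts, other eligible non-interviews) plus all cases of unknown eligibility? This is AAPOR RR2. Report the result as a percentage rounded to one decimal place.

51.8%

Refusals = 89 + 21 = 110
Screened out, ineligible = 38 + 136 = 174
Top = 288 + 19 = 307
Denominator = 288 + 19 + 110 + 39 + 23 + 114 = 593
RR2 = 307 / 593 = 0.5177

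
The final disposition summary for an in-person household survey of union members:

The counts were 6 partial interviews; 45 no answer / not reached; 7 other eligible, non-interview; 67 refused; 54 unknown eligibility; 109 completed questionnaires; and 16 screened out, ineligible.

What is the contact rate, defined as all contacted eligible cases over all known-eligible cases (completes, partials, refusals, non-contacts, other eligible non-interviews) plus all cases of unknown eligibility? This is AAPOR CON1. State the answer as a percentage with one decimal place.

Top → 109 + 6 + 67 + 7 = 189
Denominator → 109 + 6 + 67 + 45 + 7 + 54 = 288
CON1 = 189 / 288 = 0.6562

65.6%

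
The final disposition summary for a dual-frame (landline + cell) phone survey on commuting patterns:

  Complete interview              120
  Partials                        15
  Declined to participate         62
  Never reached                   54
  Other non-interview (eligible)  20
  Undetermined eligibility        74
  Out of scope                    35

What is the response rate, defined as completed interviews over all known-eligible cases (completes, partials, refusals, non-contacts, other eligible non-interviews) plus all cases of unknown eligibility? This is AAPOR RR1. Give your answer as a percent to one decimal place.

34.8%

Numerator: 120
Denominator: 120 + 15 + 62 + 54 + 20 + 74 = 345
RR1 = 120 / 345 = 0.3478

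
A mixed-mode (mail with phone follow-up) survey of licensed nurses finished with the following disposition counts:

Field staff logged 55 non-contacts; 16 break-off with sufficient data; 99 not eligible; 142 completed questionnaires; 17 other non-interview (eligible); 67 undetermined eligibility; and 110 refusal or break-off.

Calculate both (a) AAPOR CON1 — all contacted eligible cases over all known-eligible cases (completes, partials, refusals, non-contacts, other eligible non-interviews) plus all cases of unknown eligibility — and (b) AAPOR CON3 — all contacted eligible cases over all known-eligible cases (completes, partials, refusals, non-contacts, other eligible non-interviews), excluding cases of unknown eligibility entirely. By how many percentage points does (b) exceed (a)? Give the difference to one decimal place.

13.8

Num = 142 + 16 + 110 + 17 = 285
Base = 142 + 16 + 110 + 55 + 17 + 67 = 407
CON1 = 285 / 407 = 0.7002
Base = 142 + 16 + 110 + 55 + 17 = 340
CON3 = 285 / 340 = 0.8382
Difference = 83.82 − 70.02 = 13.80 percentage points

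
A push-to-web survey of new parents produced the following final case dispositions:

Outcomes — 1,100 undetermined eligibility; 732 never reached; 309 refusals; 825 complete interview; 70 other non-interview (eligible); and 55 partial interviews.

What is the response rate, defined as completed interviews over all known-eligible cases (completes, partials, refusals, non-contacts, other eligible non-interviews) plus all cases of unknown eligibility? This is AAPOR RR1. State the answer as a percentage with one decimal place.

26.7%

Top → 825
Denominator → 825 + 55 + 309 + 732 + 70 + 1100 = 3091
RR1 = 825 / 3091 = 0.2669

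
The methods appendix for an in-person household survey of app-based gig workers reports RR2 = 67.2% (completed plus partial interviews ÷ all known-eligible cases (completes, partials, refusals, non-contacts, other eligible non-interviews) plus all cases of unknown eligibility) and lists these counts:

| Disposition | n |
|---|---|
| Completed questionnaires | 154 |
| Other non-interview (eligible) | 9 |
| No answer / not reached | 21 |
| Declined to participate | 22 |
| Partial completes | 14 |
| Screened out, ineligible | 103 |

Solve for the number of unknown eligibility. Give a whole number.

Numerator: 154 + 14 = 168
RR2 = 168 / D = 0.672
D = 168 / 0.672 = 250.0
Remaining denominator categories sum to 220
unknown eligibility = 250.0 − 220 ≈ 30

30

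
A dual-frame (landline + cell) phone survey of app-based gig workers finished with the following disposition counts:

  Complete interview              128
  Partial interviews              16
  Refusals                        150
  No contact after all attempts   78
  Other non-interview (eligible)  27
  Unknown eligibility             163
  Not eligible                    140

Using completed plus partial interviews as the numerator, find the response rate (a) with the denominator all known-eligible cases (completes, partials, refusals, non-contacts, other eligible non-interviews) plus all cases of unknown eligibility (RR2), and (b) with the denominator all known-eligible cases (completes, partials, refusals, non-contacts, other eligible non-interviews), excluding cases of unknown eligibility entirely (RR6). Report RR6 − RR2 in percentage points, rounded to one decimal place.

10.5

Top = 128 + 16 = 144
Denominator = 128 + 16 + 150 + 78 + 27 + 163 = 562
RR2 = 144 / 562 = 0.2562
Denominator = 128 + 16 + 150 + 78 + 27 = 399
RR6 = 144 / 399 = 0.3609
Difference = 36.09 − 25.62 = 10.47 percentage points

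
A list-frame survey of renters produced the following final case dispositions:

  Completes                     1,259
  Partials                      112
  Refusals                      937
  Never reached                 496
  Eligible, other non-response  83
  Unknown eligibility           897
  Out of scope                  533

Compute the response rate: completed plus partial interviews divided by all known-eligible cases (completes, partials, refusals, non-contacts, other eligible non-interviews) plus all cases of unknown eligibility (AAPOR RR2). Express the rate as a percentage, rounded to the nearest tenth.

36.2%

Numerator = 1259 + 112 = 1371
Denom = 1259 + 112 + 937 + 496 + 83 + 897 = 3784
RR2 = 1371 / 3784 = 0.3623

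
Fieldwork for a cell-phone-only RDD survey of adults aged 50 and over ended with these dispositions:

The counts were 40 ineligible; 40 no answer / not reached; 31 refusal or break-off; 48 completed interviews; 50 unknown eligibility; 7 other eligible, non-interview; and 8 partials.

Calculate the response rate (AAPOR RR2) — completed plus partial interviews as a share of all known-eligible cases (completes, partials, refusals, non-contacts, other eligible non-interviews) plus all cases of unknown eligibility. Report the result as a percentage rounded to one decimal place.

Top: 48 + 8 = 56
Denominator: 48 + 8 + 31 + 40 + 7 + 50 = 184
RR2 = 56 / 184 = 0.3043

30.4%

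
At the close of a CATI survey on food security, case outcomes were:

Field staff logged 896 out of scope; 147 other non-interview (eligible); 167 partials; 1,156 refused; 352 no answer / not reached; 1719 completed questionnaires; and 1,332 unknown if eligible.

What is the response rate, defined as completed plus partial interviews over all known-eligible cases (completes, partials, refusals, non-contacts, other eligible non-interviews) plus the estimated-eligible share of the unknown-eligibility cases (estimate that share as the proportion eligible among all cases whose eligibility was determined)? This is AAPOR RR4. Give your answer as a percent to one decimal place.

Numerator: 1719 + 167 = 1886
Determined eligible: 1719 + 167 + 1156 + 352 + 147 = 3541
e = 3541 / (3541 + 896) = 3541 / 4437 = 0.7981
Eligible share of unknowns: 0.7981 × 1332 = 1063.07
Denominator: 3541 + 1063.07 = 4604.07
RR4 = 1886 / 4604.07 = 0.4096

41.0%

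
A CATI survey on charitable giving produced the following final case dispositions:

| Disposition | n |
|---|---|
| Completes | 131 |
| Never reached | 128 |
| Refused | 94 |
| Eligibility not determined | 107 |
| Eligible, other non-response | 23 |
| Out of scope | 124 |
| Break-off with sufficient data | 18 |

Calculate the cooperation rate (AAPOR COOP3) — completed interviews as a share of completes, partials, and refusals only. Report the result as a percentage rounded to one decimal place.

53.9%

Numerator: 131
Denom: 131 + 18 + 94 = 243
COOP3 = 131 / 243 = 0.5391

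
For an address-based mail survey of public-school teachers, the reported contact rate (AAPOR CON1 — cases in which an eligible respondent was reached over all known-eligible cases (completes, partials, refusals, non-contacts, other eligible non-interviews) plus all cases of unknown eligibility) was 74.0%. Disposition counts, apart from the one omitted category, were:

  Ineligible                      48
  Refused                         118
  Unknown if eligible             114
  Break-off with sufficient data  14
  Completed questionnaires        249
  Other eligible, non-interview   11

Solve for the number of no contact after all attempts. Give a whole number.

Top → 249 + 14 + 118 + 11 = 392
CON1 = 392 / D = 0.740
D = 392 / 0.740 = 529.7
Other denominator terms total 506
no contact after all attempts = 529.7 − 506 ≈ 24

24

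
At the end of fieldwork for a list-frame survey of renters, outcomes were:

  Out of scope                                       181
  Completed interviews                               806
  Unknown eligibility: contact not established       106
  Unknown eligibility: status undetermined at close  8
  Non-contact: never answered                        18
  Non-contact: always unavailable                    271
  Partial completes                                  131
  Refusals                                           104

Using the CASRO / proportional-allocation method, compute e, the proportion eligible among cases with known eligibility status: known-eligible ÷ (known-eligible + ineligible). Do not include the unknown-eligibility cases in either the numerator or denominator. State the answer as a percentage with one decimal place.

No contact after all attempts = 18 + 271 = 289
Undetermined eligibility = 106 + 8 = 114
Known eligible → 806 + 131 + 104 + 289 = 1330
e = 1330 / (1330 + 181) = 1330 / 1511 = 0.8802

88.0%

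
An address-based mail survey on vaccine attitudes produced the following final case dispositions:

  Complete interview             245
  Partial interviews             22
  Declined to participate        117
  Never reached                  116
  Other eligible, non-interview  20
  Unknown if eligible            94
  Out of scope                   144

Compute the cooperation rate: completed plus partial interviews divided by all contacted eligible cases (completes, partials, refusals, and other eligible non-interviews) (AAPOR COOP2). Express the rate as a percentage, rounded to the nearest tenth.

66.1%

Top: 245 + 22 = 267
Denominator: 245 + 22 + 117 + 20 = 404
COOP2 = 267 / 404 = 0.6609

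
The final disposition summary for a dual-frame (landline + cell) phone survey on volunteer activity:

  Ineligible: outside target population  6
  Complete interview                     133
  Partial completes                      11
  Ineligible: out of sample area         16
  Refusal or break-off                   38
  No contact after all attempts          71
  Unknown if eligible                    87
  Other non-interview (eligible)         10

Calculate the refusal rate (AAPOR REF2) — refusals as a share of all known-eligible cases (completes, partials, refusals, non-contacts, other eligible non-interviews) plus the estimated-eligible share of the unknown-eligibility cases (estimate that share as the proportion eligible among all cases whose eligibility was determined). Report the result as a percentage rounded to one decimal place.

11.1%

Out of scope = 6 + 16 = 22
Numerator = 38
Eligible (known) = 133 + 11 + 38 + 71 + 10 = 263
e = 263 / (263 + 22) = 263 / 285 = 0.9228
Eligible share of unknowns = 0.9228 × 87 = 80.28
Denominator = 263 + 80.28 = 343.28
REF2 = 38 / 343.28 = 0.1107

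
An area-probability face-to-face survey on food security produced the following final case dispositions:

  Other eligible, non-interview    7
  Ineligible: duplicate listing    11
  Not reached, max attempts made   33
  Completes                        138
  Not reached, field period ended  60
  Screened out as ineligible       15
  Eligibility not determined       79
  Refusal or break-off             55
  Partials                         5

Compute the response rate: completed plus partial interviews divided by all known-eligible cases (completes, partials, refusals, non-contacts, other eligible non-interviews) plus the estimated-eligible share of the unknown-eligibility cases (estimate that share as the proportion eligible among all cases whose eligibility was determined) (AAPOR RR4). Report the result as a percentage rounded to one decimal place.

No answer / not reached = 60 + 33 = 93
Out of scope = 15 + 11 = 26
Numerator → 138 + 5 = 143
Known eligible → 138 + 5 + 55 + 93 + 7 = 298
e = 298 / (298 + 26) = 298 / 324 = 0.9198
e × U → 0.9198 × 79 = 72.66
Base → 298 + 72.66 = 370.66
RR4 = 143 / 370.66 = 0.3858

38.6%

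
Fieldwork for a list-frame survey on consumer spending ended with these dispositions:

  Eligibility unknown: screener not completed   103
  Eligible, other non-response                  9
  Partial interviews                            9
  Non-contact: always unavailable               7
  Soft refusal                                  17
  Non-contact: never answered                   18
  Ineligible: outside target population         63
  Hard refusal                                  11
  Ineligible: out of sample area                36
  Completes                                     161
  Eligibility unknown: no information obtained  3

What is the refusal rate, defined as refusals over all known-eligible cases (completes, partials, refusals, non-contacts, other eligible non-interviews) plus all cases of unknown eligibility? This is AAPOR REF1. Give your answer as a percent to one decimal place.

8.3%

Declined to participate = 11 + 17 = 28
Non-contacts = 18 + 7 = 25
Eligibility not determined = 103 + 3 = 106
Not eligible = 63 + 36 = 99
Top: 28
Denominator: 161 + 9 + 28 + 25 + 9 + 106 = 338
REF1 = 28 / 338 = 0.0828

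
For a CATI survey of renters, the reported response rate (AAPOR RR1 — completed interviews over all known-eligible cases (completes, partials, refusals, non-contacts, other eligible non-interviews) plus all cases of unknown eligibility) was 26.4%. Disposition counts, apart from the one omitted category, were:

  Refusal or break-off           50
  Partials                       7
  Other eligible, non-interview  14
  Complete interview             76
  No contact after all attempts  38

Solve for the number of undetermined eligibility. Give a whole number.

RR1 = 76 / D = 0.264
D = 76 / 0.264 = 287.9
Remaining denominator categories sum to 185
undetermined eligibility = 287.9 − 185 ≈ 103

103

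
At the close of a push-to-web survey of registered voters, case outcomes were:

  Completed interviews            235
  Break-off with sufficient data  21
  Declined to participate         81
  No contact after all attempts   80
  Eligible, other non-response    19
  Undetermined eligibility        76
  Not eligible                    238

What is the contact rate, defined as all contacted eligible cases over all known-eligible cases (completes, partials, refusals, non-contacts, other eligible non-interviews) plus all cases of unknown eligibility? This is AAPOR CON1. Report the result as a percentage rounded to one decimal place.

69.5%

Top: 235 + 21 + 81 + 19 = 356
Denom: 235 + 21 + 81 + 80 + 19 + 76 = 512
CON1 = 356 / 512 = 0.6953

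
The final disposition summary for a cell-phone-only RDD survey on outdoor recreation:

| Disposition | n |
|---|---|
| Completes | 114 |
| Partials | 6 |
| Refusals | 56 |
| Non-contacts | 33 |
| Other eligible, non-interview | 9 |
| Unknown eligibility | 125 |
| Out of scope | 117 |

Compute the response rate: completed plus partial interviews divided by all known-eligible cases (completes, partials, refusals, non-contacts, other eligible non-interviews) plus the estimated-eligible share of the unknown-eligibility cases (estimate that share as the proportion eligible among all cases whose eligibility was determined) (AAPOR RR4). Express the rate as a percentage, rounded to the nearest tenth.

Numerator → 114 + 6 = 120
Known eligible → 114 + 6 + 56 + 33 + 9 = 218
e = 218 / (218 + 117) = 218 / 335 = 0.6507
Eligible share of unknowns → 0.6507 × 125 = 81.34
Denominator → 218 + 81.34 = 299.34
RR4 = 120 / 299.34 = 0.4009

40.1%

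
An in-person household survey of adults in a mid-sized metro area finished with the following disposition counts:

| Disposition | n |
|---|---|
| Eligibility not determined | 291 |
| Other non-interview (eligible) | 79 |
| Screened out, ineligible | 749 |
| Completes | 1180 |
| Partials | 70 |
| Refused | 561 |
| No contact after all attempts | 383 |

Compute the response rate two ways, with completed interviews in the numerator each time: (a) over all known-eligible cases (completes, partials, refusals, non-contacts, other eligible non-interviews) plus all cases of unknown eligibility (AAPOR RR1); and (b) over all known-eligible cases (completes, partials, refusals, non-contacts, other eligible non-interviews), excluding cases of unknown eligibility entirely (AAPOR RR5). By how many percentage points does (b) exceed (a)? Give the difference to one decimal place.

Top → 1180
Denominator → 1180 + 70 + 561 + 383 + 79 + 291 = 2564
RR1 = 1180 / 2564 = 0.4602
Denominator → 1180 + 70 + 561 + 383 + 79 = 2273
RR5 = 1180 / 2273 = 0.5191
Difference = 51.91 − 46.02 = 5.89 percentage points

5.9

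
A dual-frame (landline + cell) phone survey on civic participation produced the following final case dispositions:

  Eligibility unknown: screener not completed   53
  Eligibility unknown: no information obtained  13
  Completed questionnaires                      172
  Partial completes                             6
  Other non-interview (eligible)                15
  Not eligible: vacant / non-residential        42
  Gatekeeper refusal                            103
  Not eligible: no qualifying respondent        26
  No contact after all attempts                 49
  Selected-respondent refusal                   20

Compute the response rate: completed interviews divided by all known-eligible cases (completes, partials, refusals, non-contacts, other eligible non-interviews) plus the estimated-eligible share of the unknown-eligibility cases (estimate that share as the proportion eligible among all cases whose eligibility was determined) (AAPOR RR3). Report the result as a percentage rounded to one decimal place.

40.9%

Refused = 103 + 20 = 123
Unknown eligibility = 53 + 13 = 66
Out of scope = 26 + 42 = 68
Num: 172
Determined eligible: 172 + 6 + 123 + 49 + 15 = 365
e = 365 / (365 + 68) = 365 / 433 = 0.8430
Eligible share of unknowns: 0.8430 × 66 = 55.64
Denom: 365 + 55.64 = 420.64
RR3 = 172 / 420.64 = 0.4089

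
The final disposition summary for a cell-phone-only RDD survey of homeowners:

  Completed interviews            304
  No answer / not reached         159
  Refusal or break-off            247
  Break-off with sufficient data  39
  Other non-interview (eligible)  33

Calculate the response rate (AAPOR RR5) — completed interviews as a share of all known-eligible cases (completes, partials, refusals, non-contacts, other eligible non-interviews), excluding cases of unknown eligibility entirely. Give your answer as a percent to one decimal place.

38.9%

Top = 304
Denom = 304 + 39 + 247 + 159 + 33 = 782
RR5 = 304 / 782 = 0.3887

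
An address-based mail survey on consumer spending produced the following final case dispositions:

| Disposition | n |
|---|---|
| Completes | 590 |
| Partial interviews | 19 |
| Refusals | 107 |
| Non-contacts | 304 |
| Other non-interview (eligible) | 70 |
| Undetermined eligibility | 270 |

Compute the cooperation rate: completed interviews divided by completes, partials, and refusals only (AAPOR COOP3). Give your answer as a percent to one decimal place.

Top = 590
Denom = 590 + 19 + 107 = 716
COOP3 = 590 / 716 = 0.8240

82.4%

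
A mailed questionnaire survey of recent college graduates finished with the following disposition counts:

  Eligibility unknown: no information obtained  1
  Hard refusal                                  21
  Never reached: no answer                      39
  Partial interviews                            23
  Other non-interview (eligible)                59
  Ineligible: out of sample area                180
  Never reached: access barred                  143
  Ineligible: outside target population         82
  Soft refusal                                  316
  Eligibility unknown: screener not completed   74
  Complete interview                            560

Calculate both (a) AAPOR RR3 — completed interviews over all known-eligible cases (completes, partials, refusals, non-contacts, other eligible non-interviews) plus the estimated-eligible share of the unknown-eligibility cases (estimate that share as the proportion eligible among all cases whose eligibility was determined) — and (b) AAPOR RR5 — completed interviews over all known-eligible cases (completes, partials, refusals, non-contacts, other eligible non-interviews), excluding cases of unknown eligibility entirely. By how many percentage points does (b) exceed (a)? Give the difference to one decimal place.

Refusal or break-off = 21 + 316 = 337
Never reached = 39 + 143 = 182
Undetermined eligibility = 74 + 1 = 75
Ineligible = 82 + 180 = 262
Numerator → 560
Eligible (known) → 560 + 23 + 337 + 182 + 59 = 1161
e = 1161 / (1161 + 262) = 1161 / 1423 = 0.8159
Eligible share of unknowns → 0.8159 × 75 = 61.19
Denominator → 1161 + 61.19 = 1222.19
RR3 = 560 / 1222.19 = 0.4582
Denominator → 560 + 23 + 337 + 182 + 59 = 1161
RR5 = 560 / 1161 = 0.4823
Difference = 48.23 − 45.82 = 2.41 percentage points

2.4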